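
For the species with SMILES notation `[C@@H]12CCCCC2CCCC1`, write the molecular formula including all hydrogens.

Heavy atoms from the SMILES: 10 C.
Implicit hydrogens by atom environment:
  8 × C: 2 H each → 16
  2 × C: 1 H each → 2
  Total hydrogens = 18.
Molecular formula: C10H18

C10H18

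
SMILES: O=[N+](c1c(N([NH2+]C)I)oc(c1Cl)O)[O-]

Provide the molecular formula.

C5H6ClIN3O4+

Heavy atoms from the SMILES: 5 C, 1 Cl, 1 I, 3 N, 4 O.
Implicit hydrogens by atom environment:
  4 × C (aromatic): no H
  1 × C: 3 H
  1 × Cl: no H
  1 × I: no H
  1 × N (charge +1): 2 H
  1 × N: no H
  1 × N (charge +1): no H
  1 × O: 1 H
  1 × O (aromatic): no H
  1 × O: no H
  1 × O (charge -1): no H
  Total hydrogens = 6.
Net charge +1.
Molecular formula: C5H6ClIN3O4+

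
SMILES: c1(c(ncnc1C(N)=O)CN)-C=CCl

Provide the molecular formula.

Heavy atoms from the SMILES: 8 C, 1 Cl, 4 N, 1 O.
Implicit hydrogens by atom environment:
  3 × C (aromatic): no H
  2 × C: 1 H each → 2
  2 × N: 2 H each → 4
  2 × N (aromatic): no H
  1 × C: 2 H
  1 × C (aromatic): 1 H
  1 × C: no H
  1 × Cl: no H
  1 × O: no H
  Total hydrogens = 9.
Molecular formula: C8H9ClN4O

C8H9ClN4O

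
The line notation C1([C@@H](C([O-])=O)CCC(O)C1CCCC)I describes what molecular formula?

Heavy atoms from the SMILES: 11 C, 1 I, 3 O.
Implicit hydrogens by atom environment:
  5 × C: 2 H each → 10
  4 × C: 1 H each → 4
  1 × C: 3 H
  1 × C: no H
  1 × I: no H
  1 × O: 1 H
  1 × O: no H
  1 × O (charge -1): no H
  Total hydrogens = 18.
Net charge -1.
Molecular formula: C11H18IO3-

C11H18IO3-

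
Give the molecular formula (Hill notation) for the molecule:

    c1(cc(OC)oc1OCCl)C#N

C7H6ClNO3

Heavy atoms from the SMILES: 7 C, 1 Cl, 1 N, 3 O.
Implicit hydrogens by atom environment:
  3 × C (aromatic): no H
  2 × O: no H
  1 × C: 3 H
  1 × C: 2 H
  1 × C (aromatic): 1 H
  1 × C: no H
  1 × Cl: no H
  1 × N: no H
  1 × O (aromatic): no H
  Total hydrogens = 6.
Molecular formula: C7H6ClNO3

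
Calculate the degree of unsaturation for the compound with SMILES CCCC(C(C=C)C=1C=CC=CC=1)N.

5

Molecular formula from the SMILES: C13H19N.
DoU = (2C + 2 + N − H − X)/2 = (2·13 + 2 + 1 − 19 − 0)/2 = 10/2 = 5.
(Structurally: 1 ring(s) + 4 π bond(s) = 5.)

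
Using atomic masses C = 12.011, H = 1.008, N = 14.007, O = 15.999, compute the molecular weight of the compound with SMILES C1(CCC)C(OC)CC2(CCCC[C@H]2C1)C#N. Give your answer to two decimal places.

Molecular formula: C15H25NO.
M = 15×12.011 + 25×1.008 + 1×14.007 + 1×15.999 = 235.37 g/mol.

235.37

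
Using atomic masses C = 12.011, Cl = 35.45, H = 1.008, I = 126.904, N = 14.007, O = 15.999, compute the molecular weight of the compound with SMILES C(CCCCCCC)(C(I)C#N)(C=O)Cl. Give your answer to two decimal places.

341.62

Molecular formula: C11H17ClINO.
M = 11×12.011 + 1×35.45 + 17×1.008 + 1×126.904 + 1×14.007 + 1×15.999 = 341.62 g/mol.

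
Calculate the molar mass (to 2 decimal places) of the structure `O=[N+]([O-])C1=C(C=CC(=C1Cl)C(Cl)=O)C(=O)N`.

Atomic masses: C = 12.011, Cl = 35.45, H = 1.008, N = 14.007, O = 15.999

Molecular formula: C8H4Cl2N2O4.
M = 8×12.011 + 2×35.45 + 4×1.008 + 2×14.007 + 4×15.999 = 263.03 g/mol.

263.03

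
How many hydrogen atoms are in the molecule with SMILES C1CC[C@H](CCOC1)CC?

Hydrogens are implicit in SMILES; fill each atom to its normal valence:
  7 × C: 2 H each → 14
  1 × C: 3 H
  1 × C: 1 H
  1 × O: no H
  Total hydrogens = 18.

18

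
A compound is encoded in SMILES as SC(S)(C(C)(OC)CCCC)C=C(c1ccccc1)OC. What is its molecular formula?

C17H26O2S2

Heavy atoms from the SMILES: 17 C, 2 O, 2 S.
Implicit hydrogens by atom environment:
  5 × C (aromatic): 1 H each → 5
  4 × C: 3 H each → 12
  3 × C: 2 H each → 6
  3 × C: no H
  2 × O: no H
  2 × S: 1 H each → 2
  1 × C: 1 H
  1 × C (aromatic): no H
  Total hydrogens = 26.
Molecular formula: C17H26O2S2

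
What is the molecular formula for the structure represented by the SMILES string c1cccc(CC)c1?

C8H10

Heavy atoms from the SMILES: 8 C.
Implicit hydrogens by atom environment:
  5 × C (aromatic): 1 H each → 5
  1 × C: 3 H
  1 × C: 2 H
  1 × C (aromatic): no H
  Total hydrogens = 10.
Molecular formula: C8H10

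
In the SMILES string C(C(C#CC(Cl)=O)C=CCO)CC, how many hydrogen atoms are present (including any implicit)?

13

Hydrogens are implicit in SMILES; fill each atom to its normal valence:
  3 × C: 2 H each → 6
  3 × C: 1 H each → 3
  3 × C: no H
  1 × C: 3 H
  1 × Cl: no H
  1 × O: 1 H
  1 × O: no H
  Total hydrogens = 13.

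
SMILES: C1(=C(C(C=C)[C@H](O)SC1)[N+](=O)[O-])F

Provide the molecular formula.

C7H8FNO3S

Heavy atoms from the SMILES: 7 C, 1 F, 1 N, 3 O, 1 S.
Implicit hydrogens by atom environment:
  3 × C: 1 H each → 3
  2 × C: 2 H each → 4
  2 × C: no H
  1 × F: no H
  1 × N (charge +1): no H
  1 × O: 1 H
  1 × O: no H
  1 × O (charge -1): no H
  1 × S: no H
  Total hydrogens = 8.
Molecular formula: C7H8FNO3S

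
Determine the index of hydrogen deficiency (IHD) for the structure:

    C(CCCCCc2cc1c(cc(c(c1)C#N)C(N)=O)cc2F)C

Molecular formula from the SMILES: C19H21FN2O.
DoU = (2C + 2 + N − H − X)/2 = (2·19 + 2 + 2 − 21 − 1)/2 = 20/2 = 10.
(Structurally: 2 ring(s) + 8 π bond(s) = 10.)

10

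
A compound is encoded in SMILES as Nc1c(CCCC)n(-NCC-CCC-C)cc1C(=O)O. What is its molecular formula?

Heavy atoms from the SMILES: 15 C, 3 N, 2 O.
Implicit hydrogens by atom environment:
  8 × C: 2 H each → 16
  3 × C (aromatic): no H
  2 × C: 3 H each → 6
  1 × C (aromatic): 1 H
  1 × C: no H
  1 × N: 2 H
  1 × N: 1 H
  1 × N (aromatic): no H
  1 × O: 1 H
  1 × O: no H
  Total hydrogens = 27.
Molecular formula: C15H27N3O2

C15H27N3O2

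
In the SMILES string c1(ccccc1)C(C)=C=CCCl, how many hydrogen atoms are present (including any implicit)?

11

Hydrogens are implicit in SMILES; fill each atom to its normal valence:
  5 × C (aromatic): 1 H each → 5
  2 × C: no H
  1 × C: 3 H
  1 × C: 2 H
  1 × C: 1 H
  1 × C (aromatic): no H
  1 × Cl: no H
  Total hydrogens = 11.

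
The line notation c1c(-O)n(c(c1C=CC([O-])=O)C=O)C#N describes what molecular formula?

C9H5N2O4-

Heavy atoms from the SMILES: 9 C, 2 N, 4 O.
Implicit hydrogens by atom environment:
  3 × C: 1 H each → 3
  3 × C (aromatic): no H
  2 × C: no H
  2 × O: no H
  1 × C (aromatic): 1 H
  1 × N (aromatic): no H
  1 × N: no H
  1 × O: 1 H
  1 × O (charge -1): no H
  Total hydrogens = 5.
Net charge -1.
Molecular formula: C9H5N2O4-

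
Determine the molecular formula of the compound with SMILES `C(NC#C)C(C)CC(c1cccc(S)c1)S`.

C13H17NS2

Heavy atoms from the SMILES: 13 C, 1 N, 2 S.
Implicit hydrogens by atom environment:
  4 × C (aromatic): 1 H each → 4
  3 × C: 1 H each → 3
  2 × C: 2 H each → 4
  2 × C (aromatic): no H
  2 × S: 1 H each → 2
  1 × C: 3 H
  1 × C: no H
  1 × N: 1 H
  Total hydrogens = 17.
Molecular formula: C13H17NS2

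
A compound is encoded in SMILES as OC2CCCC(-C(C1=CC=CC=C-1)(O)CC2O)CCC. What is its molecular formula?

Heavy atoms from the SMILES: 17 C, 3 O.
Implicit hydrogens by atom environment:
  6 × C: 2 H each → 12
  5 × C (aromatic): 1 H each → 5
  3 × C: 1 H each → 3
  3 × O: 1 H each → 3
  1 × C: 3 H
  1 × C: no H
  1 × C (aromatic): no H
  Total hydrogens = 26.
Molecular formula: C17H26O3

C17H26O3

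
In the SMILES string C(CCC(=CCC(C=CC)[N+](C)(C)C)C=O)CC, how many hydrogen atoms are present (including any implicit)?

Hydrogens are implicit in SMILES; fill each atom to its normal valence:
  5 × C: 3 H each → 15
  5 × C: 2 H each → 10
  5 × C: 1 H each → 5
  1 × C: no H
  1 × N (charge +1): no H
  1 × O: no H
  Total hydrogens = 30.

30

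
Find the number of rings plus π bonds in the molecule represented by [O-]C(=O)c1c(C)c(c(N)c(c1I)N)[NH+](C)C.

5

Molecular formula from the SMILES: C10H14IN3O2.
DoU = (2C + 2 + N − H − X)/2 = (2·10 + 2 + 3 − 14 − 1)/2 = 10/2 = 5.
(Structurally: 1 ring(s) + 4 π bond(s) = 5.)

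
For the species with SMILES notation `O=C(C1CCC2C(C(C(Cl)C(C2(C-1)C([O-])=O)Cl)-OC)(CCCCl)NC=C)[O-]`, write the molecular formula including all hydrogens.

[C18H24Cl3NO5]2-

Heavy atoms from the SMILES: 18 C, 3 Cl, 1 N, 5 O.
Implicit hydrogens by atom environment:
  7 × C: 2 H each → 14
  6 × C: 1 H each → 6
  4 × C: no H
  3 × Cl: no H
  3 × O: no H
  2 × O (charge -1): no H
  1 × C: 3 H
  1 × N: 1 H
  Total hydrogens = 24.
Net charge -2.
Molecular formula: [C18H24Cl3NO5]2-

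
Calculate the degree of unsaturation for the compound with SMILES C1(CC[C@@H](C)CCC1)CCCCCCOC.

Molecular formula from the SMILES: C15H30O.
DoU = (2C + 2 + N − H − X)/2 = (2·15 + 2 + 0 − 30 − 0)/2 = 2/2 = 1.
(Structurally: 1 ring(s) + 0 π bond(s) = 1.)

1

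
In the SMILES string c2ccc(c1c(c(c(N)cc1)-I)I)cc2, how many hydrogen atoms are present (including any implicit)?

9

Hydrogens are implicit in SMILES; fill each atom to its normal valence:
  7 × C (aromatic): 1 H each → 7
  5 × C (aromatic): no H
  2 × I: no H
  1 × N: 2 H
  Total hydrogens = 9.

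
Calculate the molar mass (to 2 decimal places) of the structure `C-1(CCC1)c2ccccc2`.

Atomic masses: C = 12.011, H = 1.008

132.21

Molecular formula: C10H12.
M = 10×12.011 + 12×1.008 = 132.21 g/mol.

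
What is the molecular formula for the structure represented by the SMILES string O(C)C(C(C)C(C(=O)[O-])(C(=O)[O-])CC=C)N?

[C10H15NO5]2-

Heavy atoms from the SMILES: 10 C, 1 N, 5 O.
Implicit hydrogens by atom environment:
  3 × C: 1 H each → 3
  3 × C: no H
  3 × O: no H
  2 × C: 3 H each → 6
  2 × C: 2 H each → 4
  2 × O (charge -1): no H
  1 × N: 2 H
  Total hydrogens = 15.
Net charge -2.
Molecular formula: [C10H15NO5]2-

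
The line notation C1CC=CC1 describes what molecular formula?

C5H8

Heavy atoms from the SMILES: 5 C.
Implicit hydrogens by atom environment:
  3 × C: 2 H each → 6
  2 × C: 1 H each → 2
  Total hydrogens = 8.
Molecular formula: C5H8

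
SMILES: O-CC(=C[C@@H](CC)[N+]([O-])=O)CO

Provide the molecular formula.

C7H13NO4

Heavy atoms from the SMILES: 7 C, 1 N, 4 O.
Implicit hydrogens by atom environment:
  3 × C: 2 H each → 6
  2 × C: 1 H each → 2
  2 × O: 1 H each → 2
  1 × C: 3 H
  1 × C: no H
  1 × N (charge +1): no H
  1 × O: no H
  1 × O (charge -1): no H
  Total hydrogens = 13.
Molecular formula: C7H13NO4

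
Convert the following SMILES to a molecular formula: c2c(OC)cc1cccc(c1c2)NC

Heavy atoms from the SMILES: 12 C, 1 N, 1 O.
Implicit hydrogens by atom environment:
  6 × C (aromatic): 1 H each → 6
  4 × C (aromatic): no H
  2 × C: 3 H each → 6
  1 × N: 1 H
  1 × O: no H
  Total hydrogens = 13.
Molecular formula: C12H13NO

C12H13NO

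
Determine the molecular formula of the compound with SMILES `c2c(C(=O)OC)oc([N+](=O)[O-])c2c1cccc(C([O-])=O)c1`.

Heavy atoms from the SMILES: 13 C, 1 N, 7 O.
Implicit hydrogens by atom environment:
  5 × C (aromatic): 1 H each → 5
  5 × C (aromatic): no H
  4 × O: no H
  2 × C: no H
  2 × O (charge -1): no H
  1 × C: 3 H
  1 × N (charge +1): no H
  1 × O (aromatic): no H
  Total hydrogens = 8.
Net charge -1.
Molecular formula: C13H8NO7-

C13H8NO7-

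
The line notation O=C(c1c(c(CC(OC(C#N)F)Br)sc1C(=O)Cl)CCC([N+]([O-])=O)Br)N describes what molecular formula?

C13H11Br2ClFN3O5S

Heavy atoms from the SMILES: 2 Br, 13 C, 1 Cl, 1 F, 3 N, 5 O, 1 S.
Implicit hydrogens by atom environment:
  4 × C (aromatic): no H
  4 × O: no H
  3 × C: 2 H each → 6
  3 × C: 1 H each → 3
  3 × C: no H
  2 × Br: no H
  1 × Cl: no H
  1 × F: no H
  1 × N: 2 H
  1 × N: no H
  1 × N (charge +1): no H
  1 × O (charge -1): no H
  1 × S (aromatic): no H
  Total hydrogens = 11.
Molecular formula: C13H11Br2ClFN3O5S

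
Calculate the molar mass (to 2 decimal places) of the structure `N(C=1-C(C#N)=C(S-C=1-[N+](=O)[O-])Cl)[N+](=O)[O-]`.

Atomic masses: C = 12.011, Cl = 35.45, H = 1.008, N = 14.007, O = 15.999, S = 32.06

Molecular formula: C5HClN4O4S.
M = 5×12.011 + 1×35.45 + 1×1.008 + 4×14.007 + 4×15.999 + 1×32.06 = 248.60 g/mol.

248.60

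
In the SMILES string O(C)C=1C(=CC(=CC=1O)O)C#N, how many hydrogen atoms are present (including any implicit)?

7

Hydrogens are implicit in SMILES; fill each atom to its normal valence:
  4 × C (aromatic): no H
  2 × C (aromatic): 1 H each → 2
  2 × O: 1 H each → 2
  1 × C: 3 H
  1 × C: no H
  1 × N: no H
  1 × O: no H
  Total hydrogens = 7.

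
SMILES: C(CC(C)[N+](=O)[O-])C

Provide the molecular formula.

C5H11NO2

Heavy atoms from the SMILES: 5 C, 1 N, 2 O.
Implicit hydrogens by atom environment:
  2 × C: 3 H each → 6
  2 × C: 2 H each → 4
  1 × C: 1 H
  1 × N (charge +1): no H
  1 × O: no H
  1 × O (charge -1): no H
  Total hydrogens = 11.
Molecular formula: C5H11NO2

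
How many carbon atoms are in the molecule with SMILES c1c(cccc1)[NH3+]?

6

The symbol for carbon appears 6 times in the SMILES. Lowercase c denotes aromatic carbon and counts toward C.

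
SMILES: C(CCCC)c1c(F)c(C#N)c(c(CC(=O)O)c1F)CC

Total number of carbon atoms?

The symbol for carbon appears 16 times in the SMILES. Lowercase c denotes aromatic carbon and counts toward C.

16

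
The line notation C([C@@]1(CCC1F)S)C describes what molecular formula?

C6H11FS

Heavy atoms from the SMILES: 6 C, 1 F, 1 S.
Implicit hydrogens by atom environment:
  3 × C: 2 H each → 6
  1 × C: 3 H
  1 × C: 1 H
  1 × C: no H
  1 × F: no H
  1 × S: 1 H
  Total hydrogens = 11.
Molecular formula: C6H11FS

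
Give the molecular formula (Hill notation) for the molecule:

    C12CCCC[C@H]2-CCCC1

Heavy atoms from the SMILES: 10 C.
Implicit hydrogens by atom environment:
  8 × C: 2 H each → 16
  2 × C: 1 H each → 2
  Total hydrogens = 18.
Molecular formula: C10H18

C10H18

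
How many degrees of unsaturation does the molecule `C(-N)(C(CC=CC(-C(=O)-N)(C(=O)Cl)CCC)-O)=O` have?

4

Molecular formula from the SMILES: C11H17ClN2O4.
DoU = (2C + 2 + N − H − X)/2 = (2·11 + 2 + 2 − 17 − 1)/2 = 8/2 = 4.
(Structurally: 0 ring(s) + 4 π bond(s) = 4.)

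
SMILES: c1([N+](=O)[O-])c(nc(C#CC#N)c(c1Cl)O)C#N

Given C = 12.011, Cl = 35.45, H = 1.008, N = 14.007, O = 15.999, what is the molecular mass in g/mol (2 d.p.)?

248.58

Molecular formula: C9HClN4O3.
M = 9×12.011 + 1×35.45 + 1×1.008 + 4×14.007 + 3×15.999 = 248.58 g/mol.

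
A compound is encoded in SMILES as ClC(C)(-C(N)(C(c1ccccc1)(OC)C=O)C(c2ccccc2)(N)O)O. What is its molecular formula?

C19H23ClN2O4

Heavy atoms from the SMILES: 19 C, 1 Cl, 2 N, 4 O.
Implicit hydrogens by atom environment:
  10 × C (aromatic): 1 H each → 10
  4 × C: no H
  2 × C: 3 H each → 6
  2 × C (aromatic): no H
  2 × N: 2 H each → 4
  2 × O: 1 H each → 2
  2 × O: no H
  1 × C: 1 H
  1 × Cl: no H
  Total hydrogens = 23.
Molecular formula: C19H23ClN2O4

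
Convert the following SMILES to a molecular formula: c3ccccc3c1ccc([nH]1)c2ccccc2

Heavy atoms from the SMILES: 16 C, 1 N.
Implicit hydrogens by atom environment:
  12 × C (aromatic): 1 H each → 12
  4 × C (aromatic): no H
  1 × N (aromatic): 1 H
  Total hydrogens = 13.
Molecular formula: C16H13N

C16H13N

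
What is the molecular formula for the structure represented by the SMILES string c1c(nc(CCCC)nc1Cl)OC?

C9H13ClN2O

Heavy atoms from the SMILES: 9 C, 1 Cl, 2 N, 1 O.
Implicit hydrogens by atom environment:
  3 × C: 2 H each → 6
  3 × C (aromatic): no H
  2 × C: 3 H each → 6
  2 × N (aromatic): no H
  1 × C (aromatic): 1 H
  1 × Cl: no H
  1 × O: no H
  Total hydrogens = 13.
Molecular formula: C9H13ClN2O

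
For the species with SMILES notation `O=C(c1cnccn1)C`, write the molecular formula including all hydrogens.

C6H6N2O

Heavy atoms from the SMILES: 6 C, 2 N, 1 O.
Implicit hydrogens by atom environment:
  3 × C (aromatic): 1 H each → 3
  2 × N (aromatic): no H
  1 × C: 3 H
  1 × C (aromatic): no H
  1 × C: no H
  1 × O: no H
  Total hydrogens = 6.
Molecular formula: C6H6N2O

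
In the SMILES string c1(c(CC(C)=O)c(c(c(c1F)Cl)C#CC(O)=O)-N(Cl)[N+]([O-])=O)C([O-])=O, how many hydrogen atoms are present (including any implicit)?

Hydrogens are implicit in SMILES; fill each atom to its normal valence:
  6 × C (aromatic): no H
  5 × C: no H
  4 × O: no H
  2 × Cl: no H
  2 × O (charge -1): no H
  1 × C: 3 H
  1 × C: 2 H
  1 × F: no H
  1 × N: no H
  1 × N (charge +1): no H
  1 × O: 1 H
  Total hydrogens = 6.

6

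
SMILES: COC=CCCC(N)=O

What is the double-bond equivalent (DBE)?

Molecular formula from the SMILES: C6H11NO2.
DoU = (2C + 2 + N − H − X)/2 = (2·6 + 2 + 1 − 11 − 0)/2 = 4/2 = 2.
(Structurally: 0 ring(s) + 2 π bond(s) = 2.)

2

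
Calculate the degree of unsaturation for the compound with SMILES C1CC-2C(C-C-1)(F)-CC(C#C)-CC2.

Molecular formula from the SMILES: C12H17F.
DoU = (2C + 2 + N − H − X)/2 = (2·12 + 2 + 0 − 17 − 1)/2 = 8/2 = 4.
(Structurally: 2 ring(s) + 2 π bond(s) = 4.)

4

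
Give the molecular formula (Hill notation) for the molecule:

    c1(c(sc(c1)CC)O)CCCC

C10H16OS

Heavy atoms from the SMILES: 10 C, 1 O, 1 S.
Implicit hydrogens by atom environment:
  4 × C: 2 H each → 8
  3 × C (aromatic): no H
  2 × C: 3 H each → 6
  1 × C (aromatic): 1 H
  1 × O: 1 H
  1 × S (aromatic): no H
  Total hydrogens = 16.
Molecular formula: C10H16OS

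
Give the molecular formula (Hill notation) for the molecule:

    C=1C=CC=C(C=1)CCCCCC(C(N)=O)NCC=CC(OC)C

C19H30N2O2

Heavy atoms from the SMILES: 19 C, 2 N, 2 O.
Implicit hydrogens by atom environment:
  6 × C: 2 H each → 12
  5 × C (aromatic): 1 H each → 5
  4 × C: 1 H each → 4
  2 × C: 3 H each → 6
  2 × O: no H
  1 × C: no H
  1 × C (aromatic): no H
  1 × N: 2 H
  1 × N: 1 H
  Total hydrogens = 30.
Molecular formula: C19H30N2O2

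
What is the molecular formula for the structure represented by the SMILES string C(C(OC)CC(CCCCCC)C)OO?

Heavy atoms from the SMILES: 12 C, 3 O.
Implicit hydrogens by atom environment:
  7 × C: 2 H each → 14
  3 × C: 3 H each → 9
  2 × C: 1 H each → 2
  2 × O: no H
  1 × O: 1 H
  Total hydrogens = 26.
Molecular formula: C12H26O3

C12H26O3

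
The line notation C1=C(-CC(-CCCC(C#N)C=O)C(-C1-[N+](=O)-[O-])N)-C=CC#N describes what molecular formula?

C15H18N4O3

Heavy atoms from the SMILES: 15 C, 4 N, 3 O.
Implicit hydrogens by atom environment:
  8 × C: 1 H each → 8
  4 × C: 2 H each → 8
  3 × C: no H
  2 × N: no H
  2 × O: no H
  1 × N: 2 H
  1 × N (charge +1): no H
  1 × O (charge -1): no H
  Total hydrogens = 18.
Molecular formula: C15H18N4O3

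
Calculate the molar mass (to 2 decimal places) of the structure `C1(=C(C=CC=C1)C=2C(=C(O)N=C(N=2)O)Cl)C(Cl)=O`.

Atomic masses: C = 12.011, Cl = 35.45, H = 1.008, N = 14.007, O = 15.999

Molecular formula: C11H6Cl2N2O3.
M = 11×12.011 + 2×35.45 + 6×1.008 + 2×14.007 + 3×15.999 = 285.08 g/mol.

285.08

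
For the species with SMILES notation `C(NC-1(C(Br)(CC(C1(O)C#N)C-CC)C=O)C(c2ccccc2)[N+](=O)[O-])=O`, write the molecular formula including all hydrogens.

Heavy atoms from the SMILES: 1 Br, 18 C, 3 N, 5 O.
Implicit hydrogens by atom environment:
  5 × C (aromatic): 1 H each → 5
  4 × C: 1 H each → 4
  4 × C: no H
  3 × C: 2 H each → 6
  3 × O: no H
  1 × Br: no H
  1 × C: 3 H
  1 × C (aromatic): no H
  1 × N: 1 H
  1 × N: no H
  1 × N (charge +1): no H
  1 × O: 1 H
  1 × O (charge -1): no H
  Total hydrogens = 20.
Molecular formula: C18H20BrN3O5

C18H20BrN3O5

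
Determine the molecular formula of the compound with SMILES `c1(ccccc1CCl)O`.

Heavy atoms from the SMILES: 7 C, 1 Cl, 1 O.
Implicit hydrogens by atom environment:
  4 × C (aromatic): 1 H each → 4
  2 × C (aromatic): no H
  1 × C: 2 H
  1 × Cl: no H
  1 × O: 1 H
  Total hydrogens = 7.
Molecular formula: C7H7ClO

C7H7ClO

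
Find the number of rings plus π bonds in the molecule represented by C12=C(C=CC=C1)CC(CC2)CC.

Molecular formula from the SMILES: C12H16.
DoU = (2C + 2 + N − H − X)/2 = (2·12 + 2 + 0 − 16 − 0)/2 = 10/2 = 5.
(Structurally: 2 ring(s) + 3 π bond(s) = 5.)

5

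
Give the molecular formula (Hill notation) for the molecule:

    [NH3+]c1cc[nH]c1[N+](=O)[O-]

C4H6N3O2+

Heavy atoms from the SMILES: 4 C, 3 N, 2 O.
Implicit hydrogens by atom environment:
  2 × C (aromatic): 1 H each → 2
  2 × C (aromatic): no H
  1 × N (charge +1): 3 H
  1 × N (aromatic): 1 H
  1 × N (charge +1): no H
  1 × O: no H
  1 × O (charge -1): no H
  Total hydrogens = 6.
Net charge +1.
Molecular formula: C4H6N3O2+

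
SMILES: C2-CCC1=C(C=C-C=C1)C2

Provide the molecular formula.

Heavy atoms from the SMILES: 10 C.
Implicit hydrogens by atom environment:
  4 × C: 2 H each → 8
  4 × C (aromatic): 1 H each → 4
  2 × C (aromatic): no H
  Total hydrogens = 12.
Molecular formula: C10H12

C10H12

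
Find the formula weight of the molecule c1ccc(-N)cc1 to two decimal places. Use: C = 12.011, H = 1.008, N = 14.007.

93.13

Molecular formula: C6H7N.
M = 6×12.011 + 7×1.008 + 1×14.007 = 93.13 g/mol.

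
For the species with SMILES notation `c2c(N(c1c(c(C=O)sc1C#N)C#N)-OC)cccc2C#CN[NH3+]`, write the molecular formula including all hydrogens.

C16H12N5O2S+

Heavy atoms from the SMILES: 16 C, 5 N, 2 O, 1 S.
Implicit hydrogens by atom environment:
  6 × C (aromatic): no H
  4 × C (aromatic): 1 H each → 4
  4 × C: no H
  3 × N: no H
  2 × O: no H
  1 × C: 3 H
  1 × C: 1 H
  1 × N (charge +1): 3 H
  1 × N: 1 H
  1 × S (aromatic): no H
  Total hydrogens = 12.
Net charge +1.
Molecular formula: C16H12N5O2S+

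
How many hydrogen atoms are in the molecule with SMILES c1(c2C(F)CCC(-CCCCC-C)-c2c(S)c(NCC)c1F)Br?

Hydrogens are implicit in SMILES; fill each atom to its normal valence:
  8 × C: 2 H each → 16
  6 × C (aromatic): no H
  2 × C: 3 H each → 6
  2 × C: 1 H each → 2
  2 × F: no H
  1 × Br: no H
  1 × N: 1 H
  1 × S: 1 H
  Total hydrogens = 26.

26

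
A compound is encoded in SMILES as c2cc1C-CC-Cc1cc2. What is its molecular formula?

Heavy atoms from the SMILES: 10 C.
Implicit hydrogens by atom environment:
  4 × C: 2 H each → 8
  4 × C (aromatic): 1 H each → 4
  2 × C (aromatic): no H
  Total hydrogens = 12.
Molecular formula: C10H12

C10H12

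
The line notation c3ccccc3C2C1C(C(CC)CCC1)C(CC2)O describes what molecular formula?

Heavy atoms from the SMILES: 18 C, 1 O.
Implicit hydrogens by atom environment:
  6 × C: 2 H each → 12
  5 × C: 1 H each → 5
  5 × C (aromatic): 1 H each → 5
  1 × C: 3 H
  1 × C (aromatic): no H
  1 × O: 1 H
  Total hydrogens = 26.
Molecular formula: C18H26O

C18H26O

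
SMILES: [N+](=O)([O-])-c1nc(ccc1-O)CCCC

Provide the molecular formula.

C9H12N2O3

Heavy atoms from the SMILES: 9 C, 2 N, 3 O.
Implicit hydrogens by atom environment:
  3 × C: 2 H each → 6
  3 × C (aromatic): no H
  2 × C (aromatic): 1 H each → 2
  1 × C: 3 H
  1 × N (aromatic): no H
  1 × N (charge +1): no H
  1 × O: 1 H
  1 × O: no H
  1 × O (charge -1): no H
  Total hydrogens = 12.
Molecular formula: C9H12N2O3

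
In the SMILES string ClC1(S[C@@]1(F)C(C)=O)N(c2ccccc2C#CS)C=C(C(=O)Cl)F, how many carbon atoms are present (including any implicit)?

15

The symbol for carbon appears 15 times in the SMILES. Lowercase c denotes aromatic carbon and counts toward C.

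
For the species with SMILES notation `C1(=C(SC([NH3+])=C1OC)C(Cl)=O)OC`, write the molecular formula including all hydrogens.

C7H9ClNO3S+

Heavy atoms from the SMILES: 7 C, 1 Cl, 1 N, 3 O, 1 S.
Implicit hydrogens by atom environment:
  4 × C (aromatic): no H
  3 × O: no H
  2 × C: 3 H each → 6
  1 × C: no H
  1 × Cl: no H
  1 × N (charge +1): 3 H
  1 × S (aromatic): no H
  Total hydrogens = 9.
Net charge +1.
Molecular formula: C7H9ClNO3S+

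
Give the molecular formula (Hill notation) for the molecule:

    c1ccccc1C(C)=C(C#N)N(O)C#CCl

C12H9ClN2O

Heavy atoms from the SMILES: 12 C, 1 Cl, 2 N, 1 O.
Implicit hydrogens by atom environment:
  5 × C (aromatic): 1 H each → 5
  5 × C: no H
  2 × N: no H
  1 × C: 3 H
  1 × C (aromatic): no H
  1 × Cl: no H
  1 × O: 1 H
  Total hydrogens = 9.
Molecular formula: C12H9ClN2O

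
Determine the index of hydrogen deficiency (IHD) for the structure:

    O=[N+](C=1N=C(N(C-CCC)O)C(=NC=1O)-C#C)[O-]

Molecular formula from the SMILES: C10H12N4O4.
DoU = (2C + 2 + N − H − X)/2 = (2·10 + 2 + 4 − 12 − 0)/2 = 14/2 = 7.
(Structurally: 1 ring(s) + 6 π bond(s) = 7.)

7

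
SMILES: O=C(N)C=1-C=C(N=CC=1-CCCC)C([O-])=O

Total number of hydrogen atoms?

Hydrogens are implicit in SMILES; fill each atom to its normal valence:
  3 × C: 2 H each → 6
  3 × C (aromatic): no H
  2 × C (aromatic): 1 H each → 2
  2 × C: no H
  2 × O: no H
  1 × C: 3 H
  1 × N: 2 H
  1 × N (aromatic): no H
  1 × O (charge -1): no H
  Total hydrogens = 13.

13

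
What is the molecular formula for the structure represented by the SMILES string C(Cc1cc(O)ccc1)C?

C9H12O

Heavy atoms from the SMILES: 9 C, 1 O.
Implicit hydrogens by atom environment:
  4 × C (aromatic): 1 H each → 4
  2 × C: 2 H each → 4
  2 × C (aromatic): no H
  1 × C: 3 H
  1 × O: 1 H
  Total hydrogens = 12.
Molecular formula: C9H12O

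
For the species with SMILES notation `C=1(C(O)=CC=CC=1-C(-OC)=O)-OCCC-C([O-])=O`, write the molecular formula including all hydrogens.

C12H13O6-

Heavy atoms from the SMILES: 12 C, 6 O.
Implicit hydrogens by atom environment:
  4 × O: no H
  3 × C: 2 H each → 6
  3 × C (aromatic): 1 H each → 3
  3 × C (aromatic): no H
  2 × C: no H
  1 × C: 3 H
  1 × O: 1 H
  1 × O (charge -1): no H
  Total hydrogens = 13.
Net charge -1.
Molecular formula: C12H13O6-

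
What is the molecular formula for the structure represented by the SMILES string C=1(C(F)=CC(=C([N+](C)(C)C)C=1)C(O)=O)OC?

C11H15FNO3+

Heavy atoms from the SMILES: 11 C, 1 F, 1 N, 3 O.
Implicit hydrogens by atom environment:
  4 × C: 3 H each → 12
  4 × C (aromatic): no H
  2 × C (aromatic): 1 H each → 2
  2 × O: no H
  1 × C: no H
  1 × F: no H
  1 × N (charge +1): no H
  1 × O: 1 H
  Total hydrogens = 15.
Net charge +1.
Molecular formula: C11H15FNO3+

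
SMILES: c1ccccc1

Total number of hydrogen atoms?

Hydrogens are implicit in SMILES; fill each atom to its normal valence:
  6 × C (aromatic): 1 H each → 6
  Total hydrogens = 6.

6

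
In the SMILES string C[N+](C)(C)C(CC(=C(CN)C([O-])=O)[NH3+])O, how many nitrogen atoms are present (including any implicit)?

The symbol for nitrogen appears 3 times in the SMILES.

3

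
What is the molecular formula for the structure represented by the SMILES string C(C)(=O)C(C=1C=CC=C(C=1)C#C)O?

C11H10O2

Heavy atoms from the SMILES: 11 C, 2 O.
Implicit hydrogens by atom environment:
  4 × C (aromatic): 1 H each → 4
  2 × C: 1 H each → 2
  2 × C (aromatic): no H
  2 × C: no H
  1 × C: 3 H
  1 × O: 1 H
  1 × O: no H
  Total hydrogens = 10.
Molecular formula: C11H10O2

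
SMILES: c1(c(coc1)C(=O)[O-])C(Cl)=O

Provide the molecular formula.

C6H2ClO4-

Heavy atoms from the SMILES: 6 C, 1 Cl, 4 O.
Implicit hydrogens by atom environment:
  2 × C (aromatic): 1 H each → 2
  2 × C (aromatic): no H
  2 × C: no H
  2 × O: no H
  1 × Cl: no H
  1 × O (aromatic): no H
  1 × O (charge -1): no H
  Total hydrogens = 2.
Net charge -1.
Molecular formula: C6H2ClO4-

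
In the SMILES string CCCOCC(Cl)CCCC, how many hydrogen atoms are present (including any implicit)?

Hydrogens are implicit in SMILES; fill each atom to its normal valence:
  6 × C: 2 H each → 12
  2 × C: 3 H each → 6
  1 × C: 1 H
  1 × Cl: no H
  1 × O: no H
  Total hydrogens = 19.

19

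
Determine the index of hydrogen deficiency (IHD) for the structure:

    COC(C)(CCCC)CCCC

0

Molecular formula from the SMILES: C11H24O.
DoU = (2C + 2 + N − H − X)/2 = (2·11 + 2 + 0 − 24 − 0)/2 = 0/2 = 0.
(Structurally: 0 ring(s) + 0 π bond(s) = 0.)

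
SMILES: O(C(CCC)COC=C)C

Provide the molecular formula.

C8H16O2

Heavy atoms from the SMILES: 8 C, 2 O.
Implicit hydrogens by atom environment:
  4 × C: 2 H each → 8
  2 × C: 3 H each → 6
  2 × C: 1 H each → 2
  2 × O: no H
  Total hydrogens = 16.
Molecular formula: C8H16O2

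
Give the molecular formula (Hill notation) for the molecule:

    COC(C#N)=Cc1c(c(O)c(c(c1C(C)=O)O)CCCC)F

C16H18FNO4

Heavy atoms from the SMILES: 16 C, 1 F, 1 N, 4 O.
Implicit hydrogens by atom environment:
  6 × C (aromatic): no H
  3 × C: 3 H each → 9
  3 × C: 2 H each → 6
  3 × C: no H
  2 × O: 1 H each → 2
  2 × O: no H
  1 × C: 1 H
  1 × F: no H
  1 × N: no H
  Total hydrogens = 18.
Molecular formula: C16H18FNO4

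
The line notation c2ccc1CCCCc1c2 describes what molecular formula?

Heavy atoms from the SMILES: 10 C.
Implicit hydrogens by atom environment:
  4 × C: 2 H each → 8
  4 × C (aromatic): 1 H each → 4
  2 × C (aromatic): no H
  Total hydrogens = 12.
Molecular formula: C10H12

C10H12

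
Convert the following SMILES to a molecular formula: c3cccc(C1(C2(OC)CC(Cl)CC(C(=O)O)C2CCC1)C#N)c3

Heavy atoms from the SMILES: 19 C, 1 Cl, 1 N, 3 O.
Implicit hydrogens by atom environment:
  5 × C: 2 H each → 10
  5 × C (aromatic): 1 H each → 5
  4 × C: no H
  3 × C: 1 H each → 3
  2 × O: no H
  1 × C: 3 H
  1 × C (aromatic): no H
  1 × Cl: no H
  1 × N: no H
  1 × O: 1 H
  Total hydrogens = 22.
Molecular formula: C19H22ClNO3

C19H22ClNO3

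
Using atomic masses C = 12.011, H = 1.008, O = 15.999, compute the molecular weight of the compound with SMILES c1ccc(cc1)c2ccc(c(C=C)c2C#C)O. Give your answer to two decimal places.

Molecular formula: C16H12O.
M = 16×12.011 + 12×1.008 + 1×15.999 = 220.27 g/mol.

220.27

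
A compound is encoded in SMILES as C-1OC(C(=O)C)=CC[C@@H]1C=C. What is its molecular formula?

Heavy atoms from the SMILES: 9 C, 2 O.
Implicit hydrogens by atom environment:
  3 × C: 2 H each → 6
  3 × C: 1 H each → 3
  2 × C: no H
  2 × O: no H
  1 × C: 3 H
  Total hydrogens = 12.
Molecular formula: C9H12O2

C9H12O2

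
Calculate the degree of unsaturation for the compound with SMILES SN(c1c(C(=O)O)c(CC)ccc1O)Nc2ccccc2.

9

Molecular formula from the SMILES: C15H16N2O3S.
DoU = (2C + 2 + N − H − X)/2 = (2·15 + 2 + 2 − 16 − 0)/2 = 18/2 = 9.
(Structurally: 2 ring(s) + 7 π bond(s) = 9.)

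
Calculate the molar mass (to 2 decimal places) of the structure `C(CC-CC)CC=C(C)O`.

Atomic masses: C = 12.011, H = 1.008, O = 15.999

Molecular formula: C9H18O.
M = 9×12.011 + 18×1.008 + 1×15.999 = 142.24 g/mol.

142.24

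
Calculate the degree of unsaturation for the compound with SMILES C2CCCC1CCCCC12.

2

Molecular formula from the SMILES: C10H18.
DoU = (2C + 2 + N − H − X)/2 = (2·10 + 2 + 0 − 18 − 0)/2 = 4/2 = 2.
(Structurally: 2 ring(s) + 0 π bond(s) = 2.)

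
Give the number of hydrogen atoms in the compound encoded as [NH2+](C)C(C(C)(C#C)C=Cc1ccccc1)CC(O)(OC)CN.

27

Hydrogens are implicit in SMILES; fill each atom to its normal valence:
  5 × C (aromatic): 1 H each → 5
  4 × C: 1 H each → 4
  3 × C: 3 H each → 9
  3 × C: no H
  2 × C: 2 H each → 4
  1 × C (aromatic): no H
  1 × N (charge +1): 2 H
  1 × N: 2 H
  1 × O: 1 H
  1 × O: no H
  Total hydrogens = 27.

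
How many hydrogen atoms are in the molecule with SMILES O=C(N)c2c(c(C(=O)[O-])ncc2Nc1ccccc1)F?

Hydrogens are implicit in SMILES; fill each atom to its normal valence:
  6 × C (aromatic): 1 H each → 6
  5 × C (aromatic): no H
  2 × C: no H
  2 × O: no H
  1 × F: no H
  1 × N: 2 H
  1 × N: 1 H
  1 × N (aromatic): no H
  1 × O (charge -1): no H
  Total hydrogens = 9.

9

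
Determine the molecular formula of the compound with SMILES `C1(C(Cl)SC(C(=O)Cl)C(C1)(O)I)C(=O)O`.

C7H7Cl2IO4S

Heavy atoms from the SMILES: 7 C, 2 Cl, 1 I, 4 O, 1 S.
Implicit hydrogens by atom environment:
  3 × C: 1 H each → 3
  3 × C: no H
  2 × Cl: no H
  2 × O: 1 H each → 2
  2 × O: no H
  1 × C: 2 H
  1 × I: no H
  1 × S: no H
  Total hydrogens = 7.
Molecular formula: C7H7Cl2IO4S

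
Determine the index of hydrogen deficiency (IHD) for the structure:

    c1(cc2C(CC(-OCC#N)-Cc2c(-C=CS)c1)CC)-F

Molecular formula from the SMILES: C16H18FNOS.
DoU = (2C + 2 + N − H − X)/2 = (2·16 + 2 + 1 − 18 − 1)/2 = 16/2 = 8.
(Structurally: 2 ring(s) + 6 π bond(s) = 8.)

8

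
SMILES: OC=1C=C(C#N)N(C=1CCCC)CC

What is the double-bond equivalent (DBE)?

Molecular formula from the SMILES: C11H16N2O.
DoU = (2C + 2 + N − H − X)/2 = (2·11 + 2 + 2 − 16 − 0)/2 = 10/2 = 5.
(Structurally: 1 ring(s) + 4 π bond(s) = 5.)

5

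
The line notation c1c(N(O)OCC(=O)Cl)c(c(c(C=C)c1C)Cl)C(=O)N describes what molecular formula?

C12H12Cl2N2O4

Heavy atoms from the SMILES: 12 C, 2 Cl, 2 N, 4 O.
Implicit hydrogens by atom environment:
  5 × C (aromatic): no H
  3 × O: no H
  2 × C: 2 H each → 4
  2 × C: no H
  2 × Cl: no H
  1 × C: 3 H
  1 × C (aromatic): 1 H
  1 × C: 1 H
  1 × N: 2 H
  1 × N: no H
  1 × O: 1 H
  Total hydrogens = 12.
Molecular formula: C12H12Cl2N2O4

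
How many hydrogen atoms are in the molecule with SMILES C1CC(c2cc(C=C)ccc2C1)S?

14

Hydrogens are implicit in SMILES; fill each atom to its normal valence:
  4 × C: 2 H each → 8
  3 × C (aromatic): 1 H each → 3
  3 × C (aromatic): no H
  2 × C: 1 H each → 2
  1 × S: 1 H
  Total hydrogens = 14.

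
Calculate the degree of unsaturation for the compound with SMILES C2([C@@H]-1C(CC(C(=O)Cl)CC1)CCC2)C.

Molecular formula from the SMILES: C12H19ClO.
DoU = (2C + 2 + N − H − X)/2 = (2·12 + 2 + 0 − 19 − 1)/2 = 6/2 = 3.
(Structurally: 2 ring(s) + 1 π bond(s) = 3.)

3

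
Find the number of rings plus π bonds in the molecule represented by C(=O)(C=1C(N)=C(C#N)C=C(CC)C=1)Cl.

7

Molecular formula from the SMILES: C10H9ClN2O.
DoU = (2C + 2 + N − H − X)/2 = (2·10 + 2 + 2 − 9 − 1)/2 = 14/2 = 7.
(Structurally: 1 ring(s) + 6 π bond(s) = 7.)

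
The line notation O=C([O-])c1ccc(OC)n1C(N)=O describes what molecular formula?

Heavy atoms from the SMILES: 7 C, 2 N, 4 O.
Implicit hydrogens by atom environment:
  3 × O: no H
  2 × C (aromatic): 1 H each → 2
  2 × C (aromatic): no H
  2 × C: no H
  1 × C: 3 H
  1 × N: 2 H
  1 × N (aromatic): no H
  1 × O (charge -1): no H
  Total hydrogens = 7.
Net charge -1.
Molecular formula: C7H7N2O4-

C7H7N2O4-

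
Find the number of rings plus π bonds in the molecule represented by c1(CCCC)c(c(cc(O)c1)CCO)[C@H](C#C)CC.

6

Molecular formula from the SMILES: C17H24O2.
DoU = (2C + 2 + N − H − X)/2 = (2·17 + 2 + 0 − 24 − 0)/2 = 12/2 = 6.
(Structurally: 1 ring(s) + 5 π bond(s) = 6.)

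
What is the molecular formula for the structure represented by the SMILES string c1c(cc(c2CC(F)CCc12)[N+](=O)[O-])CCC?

Heavy atoms from the SMILES: 13 C, 1 F, 1 N, 2 O.
Implicit hydrogens by atom environment:
  5 × C: 2 H each → 10
  4 × C (aromatic): no H
  2 × C (aromatic): 1 H each → 2
  1 × C: 3 H
  1 × C: 1 H
  1 × F: no H
  1 × N (charge +1): no H
  1 × O: no H
  1 × O (charge -1): no H
  Total hydrogens = 16.
Molecular formula: C13H16FNO2

C13H16FNO2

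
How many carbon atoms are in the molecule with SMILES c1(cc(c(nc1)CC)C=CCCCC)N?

13

The symbol for carbon appears 13 times in the SMILES. Lowercase c denotes aromatic carbon and counts toward C.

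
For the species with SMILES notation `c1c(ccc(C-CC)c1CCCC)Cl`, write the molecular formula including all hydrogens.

Heavy atoms from the SMILES: 13 C, 1 Cl.
Implicit hydrogens by atom environment:
  5 × C: 2 H each → 10
  3 × C (aromatic): 1 H each → 3
  3 × C (aromatic): no H
  2 × C: 3 H each → 6
  1 × Cl: no H
  Total hydrogens = 19.
Molecular formula: C13H19Cl

C13H19Cl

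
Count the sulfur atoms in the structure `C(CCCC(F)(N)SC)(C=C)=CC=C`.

1

The symbol for sulfur appears 1 time in the SMILES.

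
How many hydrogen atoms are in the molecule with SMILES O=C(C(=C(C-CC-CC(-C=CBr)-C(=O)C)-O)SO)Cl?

16

Hydrogens are implicit in SMILES; fill each atom to its normal valence:
  4 × C: 2 H each → 8
  4 × C: no H
  3 × C: 1 H each → 3
  2 × O: 1 H each → 2
  2 × O: no H
  1 × Br: no H
  1 × C: 3 H
  1 × Cl: no H
  1 × S: no H
  Total hydrogens = 16.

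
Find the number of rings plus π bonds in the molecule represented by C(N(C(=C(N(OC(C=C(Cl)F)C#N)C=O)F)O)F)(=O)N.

6

Molecular formula from the SMILES: C8H6ClF3N4O4.
DoU = (2C + 2 + N − H − X)/2 = (2·8 + 2 + 4 − 6 − 4)/2 = 12/2 = 6.
(Structurally: 0 ring(s) + 6 π bond(s) = 6.)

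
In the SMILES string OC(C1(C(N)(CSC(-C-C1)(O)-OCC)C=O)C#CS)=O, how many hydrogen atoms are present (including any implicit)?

17

Hydrogens are implicit in SMILES; fill each atom to its normal valence:
  6 × C: no H
  4 × C: 2 H each → 8
  3 × O: no H
  2 × O: 1 H each → 2
  1 × C: 3 H
  1 × C: 1 H
  1 × N: 2 H
  1 × S: 1 H
  1 × S: no H
  Total hydrogens = 17.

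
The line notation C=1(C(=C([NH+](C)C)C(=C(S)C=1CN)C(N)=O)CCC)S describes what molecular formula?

Heavy atoms from the SMILES: 13 C, 3 N, 1 O, 2 S.
Implicit hydrogens by atom environment:
  6 × C (aromatic): no H
  3 × C: 3 H each → 9
  3 × C: 2 H each → 6
  2 × N: 2 H each → 4
  2 × S: 1 H each → 2
  1 × C: no H
  1 × N (charge +1): 1 H
  1 × O: no H
  Total hydrogens = 22.
Net charge +1.
Molecular formula: C13H22N3OS2+

C13H22N3OS2+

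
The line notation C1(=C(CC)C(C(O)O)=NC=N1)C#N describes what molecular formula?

C8H9N3O2

Heavy atoms from the SMILES: 8 C, 3 N, 2 O.
Implicit hydrogens by atom environment:
  3 × C (aromatic): no H
  2 × N (aromatic): no H
  2 × O: 1 H each → 2
  1 × C: 3 H
  1 × C: 2 H
  1 × C (aromatic): 1 H
  1 × C: 1 H
  1 × C: no H
  1 × N: no H
  Total hydrogens = 9.
Molecular formula: C8H9N3O2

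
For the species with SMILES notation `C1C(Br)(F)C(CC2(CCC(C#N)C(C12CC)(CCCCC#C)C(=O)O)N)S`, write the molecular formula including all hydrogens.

Heavy atoms from the SMILES: 1 Br, 20 C, 1 F, 2 N, 2 O, 1 S.
Implicit hydrogens by atom environment:
  9 × C: 2 H each → 18
  7 × C: no H
  3 × C: 1 H each → 3
  1 × Br: no H
  1 × C: 3 H
  1 × F: no H
  1 × N: 2 H
  1 × N: no H
  1 × O: 1 H
  1 × O: no H
  1 × S: 1 H
  Total hydrogens = 28.
Molecular formula: C20H28BrFN2O2S

C20H28BrFN2O2S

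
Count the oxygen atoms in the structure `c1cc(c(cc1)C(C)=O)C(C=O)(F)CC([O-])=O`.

The symbol for oxygen appears 4 times in the SMILES.

4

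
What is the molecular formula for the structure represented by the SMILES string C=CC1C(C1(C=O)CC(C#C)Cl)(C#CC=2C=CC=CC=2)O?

C18H15ClO2

Heavy atoms from the SMILES: 18 C, 1 Cl, 2 O.
Implicit hydrogens by atom environment:
  5 × C: 1 H each → 5
  5 × C (aromatic): 1 H each → 5
  5 × C: no H
  2 × C: 2 H each → 4
  1 × C (aromatic): no H
  1 × Cl: no H
  1 × O: 1 H
  1 × O: no H
  Total hydrogens = 15.
Molecular formula: C18H15ClO2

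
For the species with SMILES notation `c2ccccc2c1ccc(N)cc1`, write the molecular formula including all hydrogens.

C12H11N

Heavy atoms from the SMILES: 12 C, 1 N.
Implicit hydrogens by atom environment:
  9 × C (aromatic): 1 H each → 9
  3 × C (aromatic): no H
  1 × N: 2 H
  Total hydrogens = 11.
Molecular formula: C12H11N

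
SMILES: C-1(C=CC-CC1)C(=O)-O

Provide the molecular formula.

Heavy atoms from the SMILES: 7 C, 2 O.
Implicit hydrogens by atom environment:
  3 × C: 2 H each → 6
  3 × C: 1 H each → 3
  1 × C: no H
  1 × O: 1 H
  1 × O: no H
  Total hydrogens = 10.
Molecular formula: C7H10O2

C7H10O2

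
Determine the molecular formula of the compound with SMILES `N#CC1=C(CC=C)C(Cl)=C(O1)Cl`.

Heavy atoms from the SMILES: 8 C, 2 Cl, 1 N, 1 O.
Implicit hydrogens by atom environment:
  4 × C (aromatic): no H
  2 × C: 2 H each → 4
  2 × Cl: no H
  1 × C: 1 H
  1 × C: no H
  1 × N: no H
  1 × O (aromatic): no H
  Total hydrogens = 5.
Molecular formula: C8H5Cl2NO

C8H5Cl2NO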